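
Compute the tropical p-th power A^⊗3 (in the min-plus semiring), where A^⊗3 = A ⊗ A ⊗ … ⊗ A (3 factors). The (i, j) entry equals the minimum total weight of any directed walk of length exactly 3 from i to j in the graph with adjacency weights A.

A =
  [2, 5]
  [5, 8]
A^⊗3 =
  [6, 9]
  [9, 12]

Each entry (A^⊗3)_ij equals the minimum over all length-3 walks i = v_0 → v_1 → … → v_3 = j of Σ_t A[v_t][v_{t+1}]. For example, for (i, j) = (0, 1) we minimise over 4 possible intermediate vertex sequences; the minimum is 9, attained along the walk 0 → 0 → 0 → 1.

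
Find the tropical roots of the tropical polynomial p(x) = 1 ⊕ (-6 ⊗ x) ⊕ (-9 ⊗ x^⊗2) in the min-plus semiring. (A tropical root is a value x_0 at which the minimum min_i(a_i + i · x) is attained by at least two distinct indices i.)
Roots: {3, 7}

Each tropical root is a break point of the lower envelope of the lines y = a_i + i · x (there are 3 lines, with slopes 0, 1, ..., 2). Only the lines that attain the minimum somewhere contribute to roots; other lines are dominated. Here the surviving (envelope) indices are i = 2, i = 1, i = 0.
Intersections between consecutive envelope lines give the roots: for adjacent envelope indices i < j the intersection is x = (a_i − a_j) / (j − i). Reading off the sorted break points: {3, 7}.
Verification: at each break x_0, at least two indices attain the minimum of min_i(a_i + i · x_0).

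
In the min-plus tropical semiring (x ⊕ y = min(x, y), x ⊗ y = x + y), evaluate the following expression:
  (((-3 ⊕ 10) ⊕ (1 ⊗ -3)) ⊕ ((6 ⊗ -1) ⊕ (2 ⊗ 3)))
(((-3 ⊕ 10) ⊕ (1 ⊗ -3)) ⊕ ((6 ⊗ -1) ⊕ (2 ⊗ 3))) = -3

Expand innermost to outermost. Recall ⊕ takes the minimum of its arguments and ⊗ takes their sum. Working out the expression (((-3 ⊕ 10) ⊕ (1 ⊗ -3)) ⊕ ((6 ⊗ -1) ⊕ (2 ⊗ 3))) gives -3.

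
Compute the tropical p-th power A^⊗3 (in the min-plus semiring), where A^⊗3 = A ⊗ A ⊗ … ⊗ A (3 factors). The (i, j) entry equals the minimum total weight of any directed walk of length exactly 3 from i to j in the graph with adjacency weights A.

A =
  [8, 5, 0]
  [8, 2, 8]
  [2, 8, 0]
A^⊗3 =
  [2, 7, 0]
  [10, 6, 8]
  [2, 7, 0]

Each entry (A^⊗3)_ij equals the minimum over all length-3 walks i = v_0 → v_1 → … → v_3 = j of Σ_t A[v_t][v_{t+1}]. For example, for (i, j) = (0, 2) we minimise over 9 possible intermediate vertex sequences; the minimum is 0, attained along the walk 0 → 2 → 2 → 2.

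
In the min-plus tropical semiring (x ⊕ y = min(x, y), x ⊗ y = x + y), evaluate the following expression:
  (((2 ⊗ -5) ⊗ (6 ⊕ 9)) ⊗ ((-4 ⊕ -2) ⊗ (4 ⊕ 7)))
(((2 ⊗ -5) ⊗ (6 ⊕ 9)) ⊗ ((-4 ⊕ -2) ⊗ (4 ⊕ 7))) = 3

Expand innermost to outermost. Recall ⊕ takes the minimum of its arguments and ⊗ takes their sum. Working out the expression (((2 ⊗ -5) ⊗ (6 ⊕ 9)) ⊗ ((-4 ⊕ -2) ⊗ (4 ⊕ 7))) gives 3.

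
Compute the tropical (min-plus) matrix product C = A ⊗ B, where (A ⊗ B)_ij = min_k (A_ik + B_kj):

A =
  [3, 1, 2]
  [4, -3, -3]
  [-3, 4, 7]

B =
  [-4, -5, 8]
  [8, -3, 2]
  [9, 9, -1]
A ⊗ B =
  [-1, -2, 1]
  [0, -6, -4]
  [-7, -8, 5]

Apply the min-plus product entry-by-entry:
  C[0][0] = min over k of (A[0][0] + B[0][0] = 3 + -4 = -1, A[0][1] + B[1][0] = 1 + 8 = 9, A[0][2] + B[2][0] = 2 + 9 = 11) = -1 (attained at k = 0)
  C[0][1] = min over k of (A[0][0] + B[0][1] = 3 + -5 = -2, A[0][1] + B[1][1] = 1 + -3 = -2, A[0][2] + B[2][1] = 2 + 9 = 11) = -2 (attained at k = 0)
  C[0][2] = min over k of (A[0][0] + B[0][2] = 3 + 8 = 11, A[0][1] + B[1][2] = 1 + 2 = 3, A[0][2] + B[2][2] = 2 + -1 = 1) = 1 (attained at k = 2)
  C[1][0] = min over k of (A[1][0] + B[0][0] = 4 + -4 = 0, A[1][1] + B[1][0] = -3 + 8 = 5, A[1][2] + B[2][0] = -3 + 9 = 6) = 0 (attained at k = 0)
  C[1][1] = min over k of (A[1][0] + B[0][1] = 4 + -5 = -1, A[1][1] + B[1][1] = -3 + -3 = -6, A[1][2] + B[2][1] = -3 + 9 = 6) = -6 (attained at k = 1)
  C[1][2] = min over k of (A[1][0] + B[0][2] = 4 + 8 = 12, A[1][1] + B[1][2] = -3 + 2 = -1, A[1][2] + B[2][2] = -3 + -1 = -4) = -4 (attained at k = 2)
  C[2][0] = min over k of (A[2][0] + B[0][0] = -3 + -4 = -7, A[2][1] + B[1][0] = 4 + 8 = 12, A[2][2] + B[2][0] = 7 + 9 = 16) = -7 (attained at k = 0)
  C[2][1] = min over k of (A[2][0] + B[0][1] = -3 + -5 = -8, A[2][1] + B[1][1] = 4 + -3 = 1, A[2][2] + B[2][1] = 7 + 9 = 16) = -8 (attained at k = 0)
  C[2][2] = min over k of (A[2][0] + B[0][2] = -3 + 8 = 5, A[2][1] + B[1][2] = 4 + 2 = 6, A[2][2] + B[2][2] = 7 + -1 = 6) = 5 (attained at k = 0)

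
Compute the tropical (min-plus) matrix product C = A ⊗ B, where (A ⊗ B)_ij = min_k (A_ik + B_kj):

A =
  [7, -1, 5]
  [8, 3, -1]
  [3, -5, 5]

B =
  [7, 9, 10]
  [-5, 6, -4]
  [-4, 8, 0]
A ⊗ B =
  [-6, 5, -5]
  [-5, 7, -1]
  [-10, 1, -9]

Apply the min-plus product entry-by-entry:
  C[0][0] = min over k of (A[0][0] + B[0][0] = 7 + 7 = 14, A[0][1] + B[1][0] = -1 + -5 = -6, A[0][2] + B[2][0] = 5 + -4 = 1) = -6 (attained at k = 1)
  C[0][1] = min over k of (A[0][0] + B[0][1] = 7 + 9 = 16, A[0][1] + B[1][1] = -1 + 6 = 5, A[0][2] + B[2][1] = 5 + 8 = 13) = 5 (attained at k = 1)
  C[0][2] = min over k of (A[0][0] + B[0][2] = 7 + 10 = 17, A[0][1] + B[1][2] = -1 + -4 = -5, A[0][2] + B[2][2] = 5 + 0 = 5) = -5 (attained at k = 1)
  C[1][0] = min over k of (A[1][0] + B[0][0] = 8 + 7 = 15, A[1][1] + B[1][0] = 3 + -5 = -2, A[1][2] + B[2][0] = -1 + -4 = -5) = -5 (attained at k = 2)
  C[1][1] = min over k of (A[1][0] + B[0][1] = 8 + 9 = 17, A[1][1] + B[1][1] = 3 + 6 = 9, A[1][2] + B[2][1] = -1 + 8 = 7) = 7 (attained at k = 2)
  C[1][2] = min over k of (A[1][0] + B[0][2] = 8 + 10 = 18, A[1][1] + B[1][2] = 3 + -4 = -1, A[1][2] + B[2][2] = -1 + 0 = -1) = -1 (attained at k = 1)
  C[2][0] = min over k of (A[2][0] + B[0][0] = 3 + 7 = 10, A[2][1] + B[1][0] = -5 + -5 = -10, A[2][2] + B[2][0] = 5 + -4 = 1) = -10 (attained at k = 1)
  C[2][1] = min over k of (A[2][0] + B[0][1] = 3 + 9 = 12, A[2][1] + B[1][1] = -5 + 6 = 1, A[2][2] + B[2][1] = 5 + 8 = 13) = 1 (attained at k = 1)
  C[2][2] = min over k of (A[2][0] + B[0][2] = 3 + 10 = 13, A[2][1] + B[1][2] = -5 + -4 = -9, A[2][2] + B[2][2] = 5 + 0 = 5) = -9 (attained at k = 1)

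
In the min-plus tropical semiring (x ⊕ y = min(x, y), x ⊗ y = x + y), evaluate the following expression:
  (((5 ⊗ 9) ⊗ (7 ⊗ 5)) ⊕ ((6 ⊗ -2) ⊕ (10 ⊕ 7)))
(((5 ⊗ 9) ⊗ (7 ⊗ 5)) ⊕ ((6 ⊗ -2) ⊕ (10 ⊕ 7))) = 4

Expand innermost to outermost. Recall ⊕ takes the minimum of its arguments and ⊗ takes their sum. Working out the expression (((5 ⊗ 9) ⊗ (7 ⊗ 5)) ⊕ ((6 ⊗ -2) ⊕ (10 ⊕ 7))) gives 4.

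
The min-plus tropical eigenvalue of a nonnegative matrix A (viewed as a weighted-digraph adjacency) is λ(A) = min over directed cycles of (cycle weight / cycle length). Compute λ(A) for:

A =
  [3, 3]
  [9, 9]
λ(A) = 3

Enumerate directed cycles and compute their means (weight / length). Sample:
  cycle 0 → 0: weight = 3, length = 1, mean = 3/1 ≈ 3.000
  cycle 1 → 1: weight = 9, length = 1, mean = 9/1 ≈ 9.000
  cycle 0 → 1 → 0: weight = 12, length = 2, mean = 12/2 ≈ 6.000
  cycle 1 → 0 → 1: weight = 12, length = 2, mean = 12/2 ≈ 6.000
Minimum mean = 3.000, attained e.g. along the cycle 0 → 0 with weight 3 and length 1. So λ(A) = 3/1 = 3.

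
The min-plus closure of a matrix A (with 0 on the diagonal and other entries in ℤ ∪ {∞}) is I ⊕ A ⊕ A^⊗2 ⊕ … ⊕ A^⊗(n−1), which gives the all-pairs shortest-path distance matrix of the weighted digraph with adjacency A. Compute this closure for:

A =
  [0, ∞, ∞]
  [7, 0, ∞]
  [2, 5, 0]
Closure =
  [0, ∞, ∞]
  [7, 0, ∞]
  [2, 5, 0]

This is the Floyd-Warshall all-pairs shortest-path computation. For each intermediate vertex k = 0, 1, …, 2, update dist[i][j] ← min(dist[i][j], dist[i][k] + dist[k][j]). The final matrix gives, for each (i, j), the minimum total weight of any directed path from i to j (possibly empty when i = j).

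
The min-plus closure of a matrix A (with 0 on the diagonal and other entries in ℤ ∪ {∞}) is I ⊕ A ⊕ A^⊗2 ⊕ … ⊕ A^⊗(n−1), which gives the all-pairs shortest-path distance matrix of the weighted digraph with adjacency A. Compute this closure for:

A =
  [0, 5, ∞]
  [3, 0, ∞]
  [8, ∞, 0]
Closure =
  [0, 5, ∞]
  [3, 0, ∞]
  [8, 13, 0]

This is the Floyd-Warshall all-pairs shortest-path computation. For each intermediate vertex k = 0, 1, …, 2, update dist[i][j] ← min(dist[i][j], dist[i][k] + dist[k][j]). The final matrix gives, for each (i, j), the minimum total weight of any directed path from i to j (possibly empty when i = j).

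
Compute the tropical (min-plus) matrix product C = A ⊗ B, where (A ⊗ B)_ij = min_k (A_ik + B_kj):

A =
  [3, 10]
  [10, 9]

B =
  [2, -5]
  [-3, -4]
A ⊗ B =
  [5, -2]
  [6, 5]

Apply the min-plus product entry-by-entry:
  C[0][0] = min over k of (A[0][0] + B[0][0] = 3 + 2 = 5, A[0][1] + B[1][0] = 10 + -3 = 7) = 5 (attained at k = 0)
  C[0][1] = min over k of (A[0][0] + B[0][1] = 3 + -5 = -2, A[0][1] + B[1][1] = 10 + -4 = 6) = -2 (attained at k = 0)
  C[1][0] = min over k of (A[1][0] + B[0][0] = 10 + 2 = 12, A[1][1] + B[1][0] = 9 + -3 = 6) = 6 (attained at k = 1)
  C[1][1] = min over k of (A[1][0] + B[0][1] = 10 + -5 = 5, A[1][1] + B[1][1] = 9 + -4 = 5) = 5 (attained at k = 0)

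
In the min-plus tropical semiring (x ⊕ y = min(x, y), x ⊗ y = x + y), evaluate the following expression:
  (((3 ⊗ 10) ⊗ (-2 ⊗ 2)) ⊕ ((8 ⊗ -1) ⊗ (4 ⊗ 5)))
(((3 ⊗ 10) ⊗ (-2 ⊗ 2)) ⊕ ((8 ⊗ -1) ⊗ (4 ⊗ 5))) = 13

Expand innermost to outermost. Recall ⊕ takes the minimum of its arguments and ⊗ takes their sum. Working out the expression (((3 ⊗ 10) ⊗ (-2 ⊗ 2)) ⊕ ((8 ⊗ -1) ⊗ (4 ⊗ 5))) gives 13.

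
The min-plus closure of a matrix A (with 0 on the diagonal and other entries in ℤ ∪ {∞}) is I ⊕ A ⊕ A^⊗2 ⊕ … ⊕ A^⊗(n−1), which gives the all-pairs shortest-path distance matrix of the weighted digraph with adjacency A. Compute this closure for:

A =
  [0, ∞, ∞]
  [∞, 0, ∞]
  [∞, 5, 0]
Closure =
  [0, ∞, ∞]
  [∞, 0, ∞]
  [∞, 5, 0]

This is the Floyd-Warshall all-pairs shortest-path computation. For each intermediate vertex k = 0, 1, …, 2, update dist[i][j] ← min(dist[i][j], dist[i][k] + dist[k][j]). The final matrix gives, for each (i, j), the minimum total weight of any directed path from i to j (possibly empty when i = j).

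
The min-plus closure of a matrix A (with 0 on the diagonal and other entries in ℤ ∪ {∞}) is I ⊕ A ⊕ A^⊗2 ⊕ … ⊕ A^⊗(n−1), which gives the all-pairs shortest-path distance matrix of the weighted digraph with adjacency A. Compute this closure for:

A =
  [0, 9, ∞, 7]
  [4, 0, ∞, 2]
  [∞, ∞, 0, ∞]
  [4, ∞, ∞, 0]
Closure =
  [0, 9, ∞, 7]
  [4, 0, ∞, 2]
  [∞, ∞, 0, ∞]
  [4, 13, ∞, 0]

This is the Floyd-Warshall all-pairs shortest-path computation. For each intermediate vertex k = 0, 1, …, 3, update dist[i][j] ← min(dist[i][j], dist[i][k] + dist[k][j]). The final matrix gives, for each (i, j), the minimum total weight of any directed path from i to j (possibly empty when i = j).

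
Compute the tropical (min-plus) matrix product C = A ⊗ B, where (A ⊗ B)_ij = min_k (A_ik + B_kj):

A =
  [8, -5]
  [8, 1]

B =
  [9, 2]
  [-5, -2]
A ⊗ B =
  [-10, -7]
  [-4, -1]

Apply the min-plus product entry-by-entry:
  C[0][0] = min over k of (A[0][0] + B[0][0] = 8 + 9 = 17, A[0][1] + B[1][0] = -5 + -5 = -10) = -10 (attained at k = 1)
  C[0][1] = min over k of (A[0][0] + B[0][1] = 8 + 2 = 10, A[0][1] + B[1][1] = -5 + -2 = -7) = -7 (attained at k = 1)
  C[1][0] = min over k of (A[1][0] + B[0][0] = 8 + 9 = 17, A[1][1] + B[1][0] = 1 + -5 = -4) = -4 (attained at k = 1)
  C[1][1] = min over k of (A[1][0] + B[0][1] = 8 + 2 = 10, A[1][1] + B[1][1] = 1 + -2 = -1) = -1 (attained at k = 1)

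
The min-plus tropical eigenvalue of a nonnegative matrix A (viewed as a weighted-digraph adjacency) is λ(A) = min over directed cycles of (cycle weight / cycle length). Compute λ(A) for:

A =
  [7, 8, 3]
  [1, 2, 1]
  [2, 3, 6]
λ(A) = 2

Enumerate directed cycles and compute their means (weight / length). Sample:
  cycle 0 → 0: weight = 7, length = 1, mean = 7/1 ≈ 7.000
  cycle 1 → 1: weight = 2, length = 1, mean = 2/1 ≈ 2.000
  cycle 2 → 2: weight = 6, length = 1, mean = 6/1 ≈ 6.000
  cycle 0 → 1 → 0: weight = 9, length = 2, mean = 9/2 ≈ 4.500
  cycle 0 → 2 → 0: weight = 5, length = 2, mean = 5/2 ≈ 2.500
  cycle 1 → 0 → 1: weight = 9, length = 2, mean = 9/2 ≈ 4.500
Minimum mean = 2.000, attained e.g. along the cycle 1 → 1 with weight 2 and length 1. So λ(A) = 2/1 = 2.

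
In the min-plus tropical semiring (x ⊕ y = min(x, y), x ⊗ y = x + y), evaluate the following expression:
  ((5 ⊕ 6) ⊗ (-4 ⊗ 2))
((5 ⊕ 6) ⊗ (-4 ⊗ 2)) = 3

Expand innermost to outermost. Recall ⊕ takes the minimum of its arguments and ⊗ takes their sum. Working out the expression ((5 ⊕ 6) ⊗ (-4 ⊗ 2)) gives 3.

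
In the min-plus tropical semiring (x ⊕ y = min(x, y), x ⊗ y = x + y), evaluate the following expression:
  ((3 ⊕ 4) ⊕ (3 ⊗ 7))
((3 ⊕ 4) ⊕ (3 ⊗ 7)) = 3

Expand innermost to outermost. Recall ⊕ takes the minimum of its arguments and ⊗ takes their sum. Working out the expression ((3 ⊕ 4) ⊕ (3 ⊗ 7)) gives 3.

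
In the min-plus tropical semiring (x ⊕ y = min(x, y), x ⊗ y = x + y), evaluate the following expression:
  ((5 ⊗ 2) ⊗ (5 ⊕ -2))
((5 ⊗ 2) ⊗ (5 ⊕ -2)) = 5

Expand innermost to outermost. Recall ⊕ takes the minimum of its arguments and ⊗ takes their sum. Working out the expression ((5 ⊗ 2) ⊗ (5 ⊕ -2)) gives 5.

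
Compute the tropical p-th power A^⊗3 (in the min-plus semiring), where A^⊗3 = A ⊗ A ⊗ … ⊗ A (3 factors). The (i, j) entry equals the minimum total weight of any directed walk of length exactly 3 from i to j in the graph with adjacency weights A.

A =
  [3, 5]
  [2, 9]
A^⊗3 =
  [9, 11]
  [8, 10]

Each entry (A^⊗3)_ij equals the minimum over all length-3 walks i = v_0 → v_1 → … → v_3 = j of Σ_t A[v_t][v_{t+1}]. For example, for (i, j) = (0, 1) we minimise over 4 possible intermediate vertex sequences; the minimum is 11, attained along the walk 0 → 0 → 0 → 1.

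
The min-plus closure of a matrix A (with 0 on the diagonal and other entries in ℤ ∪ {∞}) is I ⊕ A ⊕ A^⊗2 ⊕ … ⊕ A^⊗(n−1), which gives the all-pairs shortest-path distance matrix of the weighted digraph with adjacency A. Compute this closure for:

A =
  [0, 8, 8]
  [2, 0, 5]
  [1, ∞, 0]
Closure =
  [0, 8, 8]
  [2, 0, 5]
  [1, 9, 0]

This is the Floyd-Warshall all-pairs shortest-path computation. For each intermediate vertex k = 0, 1, …, 2, update dist[i][j] ← min(dist[i][j], dist[i][k] + dist[k][j]). The final matrix gives, for each (i, j), the minimum total weight of any directed path from i to j (possibly empty when i = j).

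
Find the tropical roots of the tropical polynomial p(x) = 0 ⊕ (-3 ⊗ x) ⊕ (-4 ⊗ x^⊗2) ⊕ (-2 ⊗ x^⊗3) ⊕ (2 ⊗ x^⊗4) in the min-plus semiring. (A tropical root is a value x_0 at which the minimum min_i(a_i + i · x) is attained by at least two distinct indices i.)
Roots: {-4, -2, 1, 3}

Each tropical root is a break point of the lower envelope of the lines y = a_i + i · x (there are 5 lines, with slopes 0, 1, ..., 4). Only the lines that attain the minimum somewhere contribute to roots; other lines are dominated. Here the surviving (envelope) indices are i = 4, i = 3, i = 2, i = 1, i = 0.
Intersections between consecutive envelope lines give the roots: for adjacent envelope indices i < j the intersection is x = (a_i − a_j) / (j − i). Reading off the sorted break points: {-4, -2, 1, 3}.
Verification: at each break x_0, at least two indices attain the minimum of min_i(a_i + i · x_0).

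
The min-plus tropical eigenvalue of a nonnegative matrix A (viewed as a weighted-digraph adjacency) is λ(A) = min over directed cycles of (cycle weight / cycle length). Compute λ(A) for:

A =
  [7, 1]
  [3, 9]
λ(A) = 2

Enumerate directed cycles and compute their means (weight / length). Sample:
  cycle 0 → 0: weight = 7, length = 1, mean = 7/1 ≈ 7.000
  cycle 1 → 1: weight = 9, length = 1, mean = 9/1 ≈ 9.000
  cycle 0 → 1 → 0: weight = 4, length = 2, mean = 4/2 ≈ 2.000
  cycle 1 → 0 → 1: weight = 4, length = 2, mean = 4/2 ≈ 2.000
Minimum mean = 2.000, attained e.g. along the cycle 0 → 1 → 0 with weight 4 and length 2. So λ(A) = 4/2 = 2.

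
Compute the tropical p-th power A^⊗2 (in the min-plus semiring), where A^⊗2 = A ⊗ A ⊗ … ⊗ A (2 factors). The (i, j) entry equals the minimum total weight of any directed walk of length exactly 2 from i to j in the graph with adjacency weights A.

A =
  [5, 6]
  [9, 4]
A^⊗2 =
  [10, 10]
  [13, 8]

Each entry (A^⊗2)_ij equals the minimum over all length-2 walks i = v_0 → v_1 → … → v_2 = j of Σ_t A[v_t][v_{t+1}]. For example, for (i, j) = (0, 1) we minimise over 2 possible intermediate vertex sequences; the minimum is 10, attained along the walk 0 → 1 → 1.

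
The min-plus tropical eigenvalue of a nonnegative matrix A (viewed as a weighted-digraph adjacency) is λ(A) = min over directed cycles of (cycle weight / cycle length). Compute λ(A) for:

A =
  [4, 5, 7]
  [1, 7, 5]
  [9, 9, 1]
λ(A) = 1

Enumerate directed cycles and compute their means (weight / length). Sample:
  cycle 0 → 0: weight = 4, length = 1, mean = 4/1 ≈ 4.000
  cycle 1 → 1: weight = 7, length = 1, mean = 7/1 ≈ 7.000
  cycle 2 → 2: weight = 1, length = 1, mean = 1/1 ≈ 1.000
  cycle 0 → 1 → 0: weight = 6, length = 2, mean = 6/2 ≈ 3.000
  cycle 0 → 2 → 0: weight = 16, length = 2, mean = 16/2 ≈ 8.000
  cycle 1 → 0 → 1: weight = 6, length = 2, mean = 6/2 ≈ 3.000
Minimum mean = 1.000, attained e.g. along the cycle 2 → 2 with weight 1 and length 1. So λ(A) = 1/1 = 1.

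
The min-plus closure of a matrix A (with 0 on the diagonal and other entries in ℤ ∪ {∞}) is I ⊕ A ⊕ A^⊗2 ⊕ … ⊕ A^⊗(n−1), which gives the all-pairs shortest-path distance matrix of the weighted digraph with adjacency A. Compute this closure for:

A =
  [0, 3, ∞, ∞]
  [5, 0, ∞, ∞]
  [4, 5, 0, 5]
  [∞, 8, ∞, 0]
Closure =
  [0, 3, ∞, ∞]
  [5, 0, ∞, ∞]
  [4, 5, 0, 5]
  [13, 8, ∞, 0]

This is the Floyd-Warshall all-pairs shortest-path computation. For each intermediate vertex k = 0, 1, …, 3, update dist[i][j] ← min(dist[i][j], dist[i][k] + dist[k][j]). The final matrix gives, for each (i, j), the minimum total weight of any directed path from i to j (possibly empty when i = j).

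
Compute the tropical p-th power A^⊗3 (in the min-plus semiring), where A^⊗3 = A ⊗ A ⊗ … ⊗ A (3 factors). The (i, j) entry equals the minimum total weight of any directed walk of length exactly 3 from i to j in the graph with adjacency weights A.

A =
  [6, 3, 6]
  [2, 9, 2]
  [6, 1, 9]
A^⊗3 =
  [9, 6, 9]
  [5, 9, 5]
  [9, 4, 9]

Each entry (A^⊗3)_ij equals the minimum over all length-3 walks i = v_0 → v_1 → … → v_3 = j of Σ_t A[v_t][v_{t+1}]. For example, for (i, j) = (0, 2) we minimise over 9 possible intermediate vertex sequences; the minimum is 9, attained along the walk 0 → 2 → 1 → 2.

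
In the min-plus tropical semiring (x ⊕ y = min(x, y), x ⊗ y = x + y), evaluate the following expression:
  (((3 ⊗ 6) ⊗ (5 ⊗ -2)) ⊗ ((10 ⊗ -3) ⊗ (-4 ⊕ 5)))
(((3 ⊗ 6) ⊗ (5 ⊗ -2)) ⊗ ((10 ⊗ -3) ⊗ (-4 ⊕ 5))) = 15

Expand innermost to outermost. Recall ⊕ takes the minimum of its arguments and ⊗ takes their sum. Working out the expression (((3 ⊗ 6) ⊗ (5 ⊗ -2)) ⊗ ((10 ⊗ -3) ⊗ (-4 ⊕ 5))) gives 15.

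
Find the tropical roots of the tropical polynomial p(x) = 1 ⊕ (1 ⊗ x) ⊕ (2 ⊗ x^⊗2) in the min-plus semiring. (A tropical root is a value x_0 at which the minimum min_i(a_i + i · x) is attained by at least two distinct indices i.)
Roots: {-1, 0}

Each tropical root is a break point of the lower envelope of the lines y = a_i + i · x (there are 3 lines, with slopes 0, 1, ..., 2). Only the lines that attain the minimum somewhere contribute to roots; other lines are dominated. Here the surviving (envelope) indices are i = 2, i = 1, i = 0.
Intersections between consecutive envelope lines give the roots: for adjacent envelope indices i < j the intersection is x = (a_i − a_j) / (j − i). Reading off the sorted break points: {-1, 0}.
Verification: at each break x_0, at least two indices attain the minimum of min_i(a_i + i · x_0).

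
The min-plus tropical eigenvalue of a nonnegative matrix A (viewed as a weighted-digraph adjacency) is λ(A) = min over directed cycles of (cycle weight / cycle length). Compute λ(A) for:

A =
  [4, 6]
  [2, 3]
λ(A) = 3

Enumerate directed cycles and compute their means (weight / length). Sample:
  cycle 0 → 0: weight = 4, length = 1, mean = 4/1 ≈ 4.000
  cycle 1 → 1: weight = 3, length = 1, mean = 3/1 ≈ 3.000
  cycle 0 → 1 → 0: weight = 8, length = 2, mean = 8/2 ≈ 4.000
  cycle 1 → 0 → 1: weight = 8, length = 2, mean = 8/2 ≈ 4.000
Minimum mean = 3.000, attained e.g. along the cycle 1 → 1 with weight 3 and length 1. So λ(A) = 3/1 = 3.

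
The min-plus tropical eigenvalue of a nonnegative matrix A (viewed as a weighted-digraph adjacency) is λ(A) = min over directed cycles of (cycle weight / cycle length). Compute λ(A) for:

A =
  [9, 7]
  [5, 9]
λ(A) = 6

Enumerate directed cycles and compute their means (weight / length). Sample:
  cycle 0 → 0: weight = 9, length = 1, mean = 9/1 ≈ 9.000
  cycle 1 → 1: weight = 9, length = 1, mean = 9/1 ≈ 9.000
  cycle 0 → 1 → 0: weight = 12, length = 2, mean = 12/2 ≈ 6.000
  cycle 1 → 0 → 1: weight = 12, length = 2, mean = 12/2 ≈ 6.000
Minimum mean = 6.000, attained e.g. along the cycle 0 → 1 → 0 with weight 12 and length 2. So λ(A) = 12/2 = 6.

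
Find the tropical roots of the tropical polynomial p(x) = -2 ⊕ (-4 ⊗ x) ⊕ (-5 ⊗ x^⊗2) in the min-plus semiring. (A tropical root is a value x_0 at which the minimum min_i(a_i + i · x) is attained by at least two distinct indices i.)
Roots: {1, 2}

Each tropical root is a break point of the lower envelope of the lines y = a_i + i · x (there are 3 lines, with slopes 0, 1, ..., 2). Only the lines that attain the minimum somewhere contribute to roots; other lines are dominated. Here the surviving (envelope) indices are i = 2, i = 1, i = 0.
Intersections between consecutive envelope lines give the roots: for adjacent envelope indices i < j the intersection is x = (a_i − a_j) / (j − i). Reading off the sorted break points: {1, 2}.
Verification: at each break x_0, at least two indices attain the minimum of min_i(a_i + i · x_0).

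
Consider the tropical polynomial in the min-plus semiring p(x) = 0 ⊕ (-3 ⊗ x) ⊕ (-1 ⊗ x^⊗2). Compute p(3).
p(3) = 0

A tropical monomial a ⊗ x^⊗i evaluates to a + i · x. Evaluating each term at x = 3:
  Term 0 contributes 0 + 0 · 3 = 0
  Term 1 contributes -3 + 1 · 3 = 0
  Term 2 contributes -1 + 2 · 3 = 5
p(3) = ⊕ of these = min[0, 0, 5] = 0.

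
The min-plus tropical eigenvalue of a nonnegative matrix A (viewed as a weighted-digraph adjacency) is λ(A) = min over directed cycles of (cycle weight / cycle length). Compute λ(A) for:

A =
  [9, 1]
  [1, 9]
λ(A) = 1

Enumerate directed cycles and compute their means (weight / length). Sample:
  cycle 0 → 0: weight = 9, length = 1, mean = 9/1 ≈ 9.000
  cycle 1 → 1: weight = 9, length = 1, mean = 9/1 ≈ 9.000
  cycle 0 → 1 → 0: weight = 2, length = 2, mean = 2/2 ≈ 1.000
  cycle 1 → 0 → 1: weight = 2, length = 2, mean = 2/2 ≈ 1.000
Minimum mean = 1.000, attained e.g. along the cycle 0 → 1 → 0 with weight 2 and length 2. So λ(A) = 2/2 = 1.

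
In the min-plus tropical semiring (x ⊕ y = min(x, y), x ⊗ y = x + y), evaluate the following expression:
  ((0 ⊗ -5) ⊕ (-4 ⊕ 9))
((0 ⊗ -5) ⊕ (-4 ⊕ 9)) = -5

Expand innermost to outermost. Recall ⊕ takes the minimum of its arguments and ⊗ takes their sum. Working out the expression ((0 ⊗ -5) ⊕ (-4 ⊕ 9)) gives -5.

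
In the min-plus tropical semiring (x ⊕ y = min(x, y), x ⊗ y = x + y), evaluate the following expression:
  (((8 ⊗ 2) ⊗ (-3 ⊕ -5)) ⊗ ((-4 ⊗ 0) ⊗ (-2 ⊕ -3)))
(((8 ⊗ 2) ⊗ (-3 ⊕ -5)) ⊗ ((-4 ⊗ 0) ⊗ (-2 ⊕ -3))) = -2

Expand innermost to outermost. Recall ⊕ takes the minimum of its arguments and ⊗ takes their sum. Working out the expression (((8 ⊗ 2) ⊗ (-3 ⊕ -5)) ⊗ ((-4 ⊗ 0) ⊗ (-2 ⊕ -3))) gives -2.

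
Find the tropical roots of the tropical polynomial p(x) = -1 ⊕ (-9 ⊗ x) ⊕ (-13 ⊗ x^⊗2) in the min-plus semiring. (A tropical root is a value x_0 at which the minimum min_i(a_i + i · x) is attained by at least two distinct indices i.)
Roots: {4, 8}

Each tropical root is a break point of the lower envelope of the lines y = a_i + i · x (there are 3 lines, with slopes 0, 1, ..., 2). Only the lines that attain the minimum somewhere contribute to roots; other lines are dominated. Here the surviving (envelope) indices are i = 2, i = 1, i = 0.
Intersections between consecutive envelope lines give the roots: for adjacent envelope indices i < j the intersection is x = (a_i − a_j) / (j − i). Reading off the sorted break points: {4, 8}.
Verification: at each break x_0, at least two indices attain the minimum of min_i(a_i + i · x_0).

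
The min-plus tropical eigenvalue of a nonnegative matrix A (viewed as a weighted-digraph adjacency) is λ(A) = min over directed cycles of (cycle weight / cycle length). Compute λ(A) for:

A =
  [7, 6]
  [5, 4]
λ(A) = 4

Enumerate directed cycles and compute their means (weight / length). Sample:
  cycle 0 → 0: weight = 7, length = 1, mean = 7/1 ≈ 7.000
  cycle 1 → 1: weight = 4, length = 1, mean = 4/1 ≈ 4.000
  cycle 0 → 1 → 0: weight = 11, length = 2, mean = 11/2 ≈ 5.500
  cycle 1 → 0 → 1: weight = 11, length = 2, mean = 11/2 ≈ 5.500
Minimum mean = 4.000, attained e.g. along the cycle 1 → 1 with weight 4 and length 1. So λ(A) = 4/1 = 4.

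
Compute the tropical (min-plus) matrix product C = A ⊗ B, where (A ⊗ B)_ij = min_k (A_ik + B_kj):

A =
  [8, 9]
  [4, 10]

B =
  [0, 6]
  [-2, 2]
A ⊗ B =
  [7, 11]
  [4, 10]

Apply the min-plus product entry-by-entry:
  C[0][0] = min over k of (A[0][0] + B[0][0] = 8 + 0 = 8, A[0][1] + B[1][0] = 9 + -2 = 7) = 7 (attained at k = 1)
  C[0][1] = min over k of (A[0][0] + B[0][1] = 8 + 6 = 14, A[0][1] + B[1][1] = 9 + 2 = 11) = 11 (attained at k = 1)
  C[1][0] = min over k of (A[1][0] + B[0][0] = 4 + 0 = 4, A[1][1] + B[1][0] = 10 + -2 = 8) = 4 (attained at k = 0)
  C[1][1] = min over k of (A[1][0] + B[0][1] = 4 + 6 = 10, A[1][1] + B[1][1] = 10 + 2 = 12) = 10 (attained at k = 0)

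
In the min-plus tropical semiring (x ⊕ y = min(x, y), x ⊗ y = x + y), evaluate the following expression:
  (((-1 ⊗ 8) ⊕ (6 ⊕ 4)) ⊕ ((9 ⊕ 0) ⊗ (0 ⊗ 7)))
(((-1 ⊗ 8) ⊕ (6 ⊕ 4)) ⊕ ((9 ⊕ 0) ⊗ (0 ⊗ 7))) = 4

Expand innermost to outermost. Recall ⊕ takes the minimum of its arguments and ⊗ takes their sum. Working out the expression (((-1 ⊗ 8) ⊕ (6 ⊕ 4)) ⊕ ((9 ⊕ 0) ⊗ (0 ⊗ 7))) gives 4.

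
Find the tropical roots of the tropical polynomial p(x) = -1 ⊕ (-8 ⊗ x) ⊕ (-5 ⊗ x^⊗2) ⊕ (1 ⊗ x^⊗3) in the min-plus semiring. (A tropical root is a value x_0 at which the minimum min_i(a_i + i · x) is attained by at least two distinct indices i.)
Roots: {-6, -3, 7}

Each tropical root is a break point of the lower envelope of the lines y = a_i + i · x (there are 4 lines, with slopes 0, 1, ..., 3). Only the lines that attain the minimum somewhere contribute to roots; other lines are dominated. Here the surviving (envelope) indices are i = 3, i = 2, i = 1, i = 0.
Intersections between consecutive envelope lines give the roots: for adjacent envelope indices i < j the intersection is x = (a_i − a_j) / (j − i). Reading off the sorted break points: {-6, -3, 7}.
Verification: at each break x_0, at least two indices attain the minimum of min_i(a_i + i · x_0).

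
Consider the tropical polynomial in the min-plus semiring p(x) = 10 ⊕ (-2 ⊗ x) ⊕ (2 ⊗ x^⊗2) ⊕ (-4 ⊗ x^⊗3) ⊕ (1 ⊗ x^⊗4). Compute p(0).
p(0) = -4

A tropical monomial a ⊗ x^⊗i evaluates to a + i · x. Evaluating each term at x = 0:
  Term 0 contributes 10 + 0 · 0 = 10
  Term 1 contributes -2 + 1 · 0 = -2
  Term 2 contributes 2 + 2 · 0 = 2
  Term 3 contributes -4 + 3 · 0 = -4
  Term 4 contributes 1 + 4 · 0 = 1
p(0) = ⊕ of these = min[10, -2, 2, -4, 1] = -4.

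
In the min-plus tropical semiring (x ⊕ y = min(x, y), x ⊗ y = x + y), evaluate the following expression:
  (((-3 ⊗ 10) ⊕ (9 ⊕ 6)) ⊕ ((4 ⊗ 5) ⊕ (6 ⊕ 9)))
(((-3 ⊗ 10) ⊕ (9 ⊕ 6)) ⊕ ((4 ⊗ 5) ⊕ (6 ⊕ 9))) = 6

Expand innermost to outermost. Recall ⊕ takes the minimum of its arguments and ⊗ takes their sum. Working out the expression (((-3 ⊗ 10) ⊕ (9 ⊕ 6)) ⊕ ((4 ⊗ 5) ⊕ (6 ⊕ 9))) gives 6.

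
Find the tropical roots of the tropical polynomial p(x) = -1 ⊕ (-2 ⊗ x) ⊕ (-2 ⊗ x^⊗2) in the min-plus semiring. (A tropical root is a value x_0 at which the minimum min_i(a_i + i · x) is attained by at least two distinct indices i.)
Roots: {0, 1}

Each tropical root is a break point of the lower envelope of the lines y = a_i + i · x (there are 3 lines, with slopes 0, 1, ..., 2). Only the lines that attain the minimum somewhere contribute to roots; other lines are dominated. Here the surviving (envelope) indices are i = 2, i = 1, i = 0.
Intersections between consecutive envelope lines give the roots: for adjacent envelope indices i < j the intersection is x = (a_i − a_j) / (j − i). Reading off the sorted break points: {0, 1}.
Verification: at each break x_0, at least two indices attain the minimum of min_i(a_i + i · x_0).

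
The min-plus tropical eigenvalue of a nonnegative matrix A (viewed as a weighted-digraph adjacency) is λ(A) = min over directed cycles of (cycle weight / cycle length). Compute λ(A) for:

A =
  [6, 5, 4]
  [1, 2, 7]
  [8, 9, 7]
λ(A) = 2

Enumerate directed cycles and compute their means (weight / length). Sample:
  cycle 0 → 0: weight = 6, length = 1, mean = 6/1 ≈ 6.000
  cycle 1 → 1: weight = 2, length = 1, mean = 2/1 ≈ 2.000
  cycle 2 → 2: weight = 7, length = 1, mean = 7/1 ≈ 7.000
  cycle 0 → 1 → 0: weight = 6, length = 2, mean = 6/2 ≈ 3.000
  cycle 0 → 2 → 0: weight = 12, length = 2, mean = 12/2 ≈ 6.000
  cycle 1 → 0 → 1: weight = 6, length = 2, mean = 6/2 ≈ 3.000
Minimum mean = 2.000, attained e.g. along the cycle 1 → 1 with weight 2 and length 1. So λ(A) = 2/1 = 2.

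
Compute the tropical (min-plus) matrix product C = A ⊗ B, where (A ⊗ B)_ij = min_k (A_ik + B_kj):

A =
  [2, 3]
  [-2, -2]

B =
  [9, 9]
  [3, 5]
A ⊗ B =
  [6, 8]
  [1, 3]

Apply the min-plus product entry-by-entry:
  C[0][0] = min over k of (A[0][0] + B[0][0] = 2 + 9 = 11, A[0][1] + B[1][0] = 3 + 3 = 6) = 6 (attained at k = 1)
  C[0][1] = min over k of (A[0][0] + B[0][1] = 2 + 9 = 11, A[0][1] + B[1][1] = 3 + 5 = 8) = 8 (attained at k = 1)
  C[1][0] = min over k of (A[1][0] + B[0][0] = -2 + 9 = 7, A[1][1] + B[1][0] = -2 + 3 = 1) = 1 (attained at k = 1)
  C[1][1] = min over k of (A[1][0] + B[0][1] = -2 + 9 = 7, A[1][1] + B[1][1] = -2 + 5 = 3) = 3 (attained at k = 1)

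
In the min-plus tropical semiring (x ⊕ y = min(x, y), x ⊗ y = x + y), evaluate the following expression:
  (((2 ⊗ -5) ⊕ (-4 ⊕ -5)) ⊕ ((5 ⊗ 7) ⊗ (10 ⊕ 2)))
(((2 ⊗ -5) ⊕ (-4 ⊕ -5)) ⊕ ((5 ⊗ 7) ⊗ (10 ⊕ 2))) = -5

Expand innermost to outermost. Recall ⊕ takes the minimum of its arguments and ⊗ takes their sum. Working out the expression (((2 ⊗ -5) ⊕ (-4 ⊕ -5)) ⊕ ((5 ⊗ 7) ⊗ (10 ⊕ 2))) gives -5.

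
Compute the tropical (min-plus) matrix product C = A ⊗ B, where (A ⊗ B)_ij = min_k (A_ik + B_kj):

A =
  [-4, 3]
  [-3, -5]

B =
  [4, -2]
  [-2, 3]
A ⊗ B =
  [0, -6]
  [-7, -5]

Apply the min-plus product entry-by-entry:
  C[0][0] = min over k of (A[0][0] + B[0][0] = -4 + 4 = 0, A[0][1] + B[1][0] = 3 + -2 = 1) = 0 (attained at k = 0)
  C[0][1] = min over k of (A[0][0] + B[0][1] = -4 + -2 = -6, A[0][1] + B[1][1] = 3 + 3 = 6) = -6 (attained at k = 0)
  C[1][0] = min over k of (A[1][0] + B[0][0] = -3 + 4 = 1, A[1][1] + B[1][0] = -5 + -2 = -7) = -7 (attained at k = 1)
  C[1][1] = min over k of (A[1][0] + B[0][1] = -3 + -2 = -5, A[1][1] + B[1][1] = -5 + 3 = -2) = -5 (attained at k = 0)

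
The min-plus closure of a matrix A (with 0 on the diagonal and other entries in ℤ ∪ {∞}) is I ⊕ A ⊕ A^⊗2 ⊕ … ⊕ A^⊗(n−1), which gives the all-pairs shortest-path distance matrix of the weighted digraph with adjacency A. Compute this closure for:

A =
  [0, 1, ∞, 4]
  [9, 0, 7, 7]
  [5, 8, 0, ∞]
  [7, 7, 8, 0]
Closure =
  [0, 1, 8, 4]
  [9, 0, 7, 7]
  [5, 6, 0, 9]
  [7, 7, 8, 0]

This is the Floyd-Warshall all-pairs shortest-path computation. For each intermediate vertex k = 0, 1, …, 3, update dist[i][j] ← min(dist[i][j], dist[i][k] + dist[k][j]). The final matrix gives, for each (i, j), the minimum total weight of any directed path from i to j (possibly empty when i = j).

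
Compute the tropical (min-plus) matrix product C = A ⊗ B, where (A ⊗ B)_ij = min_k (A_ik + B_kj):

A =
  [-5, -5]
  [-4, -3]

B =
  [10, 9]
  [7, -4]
A ⊗ B =
  [2, -9]
  [4, -7]

Apply the min-plus product entry-by-entry:
  C[0][0] = min over k of (A[0][0] + B[0][0] = -5 + 10 = 5, A[0][1] + B[1][0] = -5 + 7 = 2) = 2 (attained at k = 1)
  C[0][1] = min over k of (A[0][0] + B[0][1] = -5 + 9 = 4, A[0][1] + B[1][1] = -5 + -4 = -9) = -9 (attained at k = 1)
  C[1][0] = min over k of (A[1][0] + B[0][0] = -4 + 10 = 6, A[1][1] + B[1][0] = -3 + 7 = 4) = 4 (attained at k = 1)
  C[1][1] = min over k of (A[1][0] + B[0][1] = -4 + 9 = 5, A[1][1] + B[1][1] = -3 + -4 = -7) = -7 (attained at k = 1)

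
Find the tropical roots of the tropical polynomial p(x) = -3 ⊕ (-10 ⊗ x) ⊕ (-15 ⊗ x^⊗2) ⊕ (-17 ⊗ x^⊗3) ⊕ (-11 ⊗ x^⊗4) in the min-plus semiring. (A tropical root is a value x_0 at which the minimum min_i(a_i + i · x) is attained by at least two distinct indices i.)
Roots: {-6, 2, 5, 7}

Each tropical root is a break point of the lower envelope of the lines y = a_i + i · x (there are 5 lines, with slopes 0, 1, ..., 4). Only the lines that attain the minimum somewhere contribute to roots; other lines are dominated. Here the surviving (envelope) indices are i = 4, i = 3, i = 2, i = 1, i = 0.
Intersections between consecutive envelope lines give the roots: for adjacent envelope indices i < j the intersection is x = (a_i − a_j) / (j − i). Reading off the sorted break points: {-6, 2, 5, 7}.
Verification: at each break x_0, at least two indices attain the minimum of min_i(a_i + i · x_0).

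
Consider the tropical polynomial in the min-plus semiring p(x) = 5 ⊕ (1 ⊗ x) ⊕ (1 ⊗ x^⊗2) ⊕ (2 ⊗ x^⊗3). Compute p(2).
p(2) = 3

A tropical monomial a ⊗ x^⊗i evaluates to a + i · x. Evaluating each term at x = 2:
  Term 0 contributes 5 + 0 · 2 = 5
  Term 1 contributes 1 + 1 · 2 = 3
  Term 2 contributes 1 + 2 · 2 = 5
  Term 3 contributes 2 + 3 · 2 = 8
p(2) = ⊕ of these = min[5, 3, 5, 8] = 3.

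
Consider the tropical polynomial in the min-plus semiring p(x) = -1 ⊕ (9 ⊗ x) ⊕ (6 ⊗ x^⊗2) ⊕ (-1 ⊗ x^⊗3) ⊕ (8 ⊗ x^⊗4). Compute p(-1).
p(-1) = -4

A tropical monomial a ⊗ x^⊗i evaluates to a + i · x. Evaluating each term at x = -1:
  Term 0 contributes -1 + 0 · -1 = -1
  Term 1 contributes 9 + 1 · -1 = 8
  Term 2 contributes 6 + 2 · -1 = 4
  Term 3 contributes -1 + 3 · -1 = -4
  Term 4 contributes 8 + 4 · -1 = 4
p(-1) = ⊕ of these = min[-1, 8, 4, -4, 4] = -4.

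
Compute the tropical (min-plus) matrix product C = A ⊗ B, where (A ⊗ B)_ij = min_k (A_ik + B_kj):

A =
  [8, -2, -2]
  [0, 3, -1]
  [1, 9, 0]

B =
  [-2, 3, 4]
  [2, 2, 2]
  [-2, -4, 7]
A ⊗ B =
  [-4, -6, 0]
  [-3, -5, 4]
  [-2, -4, 5]

Apply the min-plus product entry-by-entry:
  C[0][0] = min over k of (A[0][0] + B[0][0] = 8 + -2 = 6, A[0][1] + B[1][0] = -2 + 2 = 0, A[0][2] + B[2][0] = -2 + -2 = -4) = -4 (attained at k = 2)
  C[0][1] = min over k of (A[0][0] + B[0][1] = 8 + 3 = 11, A[0][1] + B[1][1] = -2 + 2 = 0, A[0][2] + B[2][1] = -2 + -4 = -6) = -6 (attained at k = 2)
  C[0][2] = min over k of (A[0][0] + B[0][2] = 8 + 4 = 12, A[0][1] + B[1][2] = -2 + 2 = 0, A[0][2] + B[2][2] = -2 + 7 = 5) = 0 (attained at k = 1)
  C[1][0] = min over k of (A[1][0] + B[0][0] = 0 + -2 = -2, A[1][1] + B[1][0] = 3 + 2 = 5, A[1][2] + B[2][0] = -1 + -2 = -3) = -3 (attained at k = 2)
  C[1][1] = min over k of (A[1][0] + B[0][1] = 0 + 3 = 3, A[1][1] + B[1][1] = 3 + 2 = 5, A[1][2] + B[2][1] = -1 + -4 = -5) = -5 (attained at k = 2)
  C[1][2] = min over k of (A[1][0] + B[0][2] = 0 + 4 = 4, A[1][1] + B[1][2] = 3 + 2 = 5, A[1][2] + B[2][2] = -1 + 7 = 6) = 4 (attained at k = 0)
  C[2][0] = min over k of (A[2][0] + B[0][0] = 1 + -2 = -1, A[2][1] + B[1][0] = 9 + 2 = 11, A[2][2] + B[2][0] = 0 + -2 = -2) = -2 (attained at k = 2)
  C[2][1] = min over k of (A[2][0] + B[0][1] = 1 + 3 = 4, A[2][1] + B[1][1] = 9 + 2 = 11, A[2][2] + B[2][1] = 0 + -4 = -4) = -4 (attained at k = 2)
  C[2][2] = min over k of (A[2][0] + B[0][2] = 1 + 4 = 5, A[2][1] + B[1][2] = 9 + 2 = 11, A[2][2] + B[2][2] = 0 + 7 = 7) = 5 (attained at k = 0)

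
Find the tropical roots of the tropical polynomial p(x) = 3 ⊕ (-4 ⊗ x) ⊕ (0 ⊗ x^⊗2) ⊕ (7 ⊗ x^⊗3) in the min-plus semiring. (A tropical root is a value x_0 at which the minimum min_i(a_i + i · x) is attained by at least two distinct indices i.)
Roots: {-7, -4, 7}

Each tropical root is a break point of the lower envelope of the lines y = a_i + i · x (there are 4 lines, with slopes 0, 1, ..., 3). Only the lines that attain the minimum somewhere contribute to roots; other lines are dominated. Here the surviving (envelope) indices are i = 3, i = 2, i = 1, i = 0.
Intersections between consecutive envelope lines give the roots: for adjacent envelope indices i < j the intersection is x = (a_i − a_j) / (j − i). Reading off the sorted break points: {-7, -4, 7}.
Verification: at each break x_0, at least two indices attain the minimum of min_i(a_i + i · x_0).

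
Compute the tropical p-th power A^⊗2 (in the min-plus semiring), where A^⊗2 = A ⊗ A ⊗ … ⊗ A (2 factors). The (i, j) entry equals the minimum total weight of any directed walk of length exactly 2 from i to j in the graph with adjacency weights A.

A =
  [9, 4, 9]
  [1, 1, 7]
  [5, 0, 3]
A^⊗2 =
  [5, 5, 11]
  [2, 2, 8]
  [1, 1, 6]

Each entry (A^⊗2)_ij equals the minimum over all length-2 walks i = v_0 → v_1 → … → v_2 = j of Σ_t A[v_t][v_{t+1}]. For example, for (i, j) = (0, 2) we minimise over 3 possible intermediate vertex sequences; the minimum is 11, attained along the walk 0 → 1 → 2.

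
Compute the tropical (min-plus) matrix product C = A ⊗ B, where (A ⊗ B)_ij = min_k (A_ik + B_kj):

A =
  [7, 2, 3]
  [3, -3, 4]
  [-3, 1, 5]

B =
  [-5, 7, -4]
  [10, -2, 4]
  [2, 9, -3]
A ⊗ B =
  [2, 0, 0]
  [-2, -5, -1]
  [-8, -1, -7]

Apply the min-plus product entry-by-entry:
  C[0][0] = min over k of (A[0][0] + B[0][0] = 7 + -5 = 2, A[0][1] + B[1][0] = 2 + 10 = 12, A[0][2] + B[2][0] = 3 + 2 = 5) = 2 (attained at k = 0)
  C[0][1] = min over k of (A[0][0] + B[0][1] = 7 + 7 = 14, A[0][1] + B[1][1] = 2 + -2 = 0, A[0][2] + B[2][1] = 3 + 9 = 12) = 0 (attained at k = 1)
  C[0][2] = min over k of (A[0][0] + B[0][2] = 7 + -4 = 3, A[0][1] + B[1][2] = 2 + 4 = 6, A[0][2] + B[2][2] = 3 + -3 = 0) = 0 (attained at k = 2)
  C[1][0] = min over k of (A[1][0] + B[0][0] = 3 + -5 = -2, A[1][1] + B[1][0] = -3 + 10 = 7, A[1][2] + B[2][0] = 4 + 2 = 6) = -2 (attained at k = 0)
  C[1][1] = min over k of (A[1][0] + B[0][1] = 3 + 7 = 10, A[1][1] + B[1][1] = -3 + -2 = -5, A[1][2] + B[2][1] = 4 + 9 = 13) = -5 (attained at k = 1)
  C[1][2] = min over k of (A[1][0] + B[0][2] = 3 + -4 = -1, A[1][1] + B[1][2] = -3 + 4 = 1, A[1][2] + B[2][2] = 4 + -3 = 1) = -1 (attained at k = 0)
  C[2][0] = min over k of (A[2][0] + B[0][0] = -3 + -5 = -8, A[2][1] + B[1][0] = 1 + 10 = 11, A[2][2] + B[2][0] = 5 + 2 = 7) = -8 (attained at k = 0)
  C[2][1] = min over k of (A[2][0] + B[0][1] = -3 + 7 = 4, A[2][1] + B[1][1] = 1 + -2 = -1, A[2][2] + B[2][1] = 5 + 9 = 14) = -1 (attained at k = 1)
  C[2][2] = min over k of (A[2][0] + B[0][2] = -3 + -4 = -7, A[2][1] + B[1][2] = 1 + 4 = 5, A[2][2] + B[2][2] = 5 + -3 = 2) = -7 (attained at k = 0)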